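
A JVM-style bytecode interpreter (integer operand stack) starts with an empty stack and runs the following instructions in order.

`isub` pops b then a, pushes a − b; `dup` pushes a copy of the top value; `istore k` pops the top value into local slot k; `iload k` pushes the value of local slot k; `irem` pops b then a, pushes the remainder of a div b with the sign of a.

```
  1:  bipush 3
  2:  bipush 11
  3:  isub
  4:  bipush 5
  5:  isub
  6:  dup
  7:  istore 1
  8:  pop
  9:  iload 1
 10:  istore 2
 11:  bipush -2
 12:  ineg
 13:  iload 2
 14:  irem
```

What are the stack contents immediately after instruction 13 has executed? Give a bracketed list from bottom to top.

bipush 3  → 3
bipush 11 → 3 11
isub      → -8
bipush 5  → -8 5
isub      → -13
dup       → -13 -13
istore 1  → -13
pop       → (empty)
iload 1   → -13
istore 2  → (empty)
bipush -2 → -2
ineg      → 2
iload 2   → 2 -13

[2, -13]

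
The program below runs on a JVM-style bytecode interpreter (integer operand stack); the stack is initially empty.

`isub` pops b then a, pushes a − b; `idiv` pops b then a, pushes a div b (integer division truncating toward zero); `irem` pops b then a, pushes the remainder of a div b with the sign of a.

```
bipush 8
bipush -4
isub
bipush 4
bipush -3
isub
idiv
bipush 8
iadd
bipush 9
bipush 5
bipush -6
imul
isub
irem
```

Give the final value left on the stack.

9

bipush 8   [8]
bipush -4  [8, -4]
isub       [12]
bipush 4   [12, 4]
bipush -3  [12, 4, -3]
isub       [12, 7]
idiv       [1]
bipush 8   [1, 8]
iadd       [9]
bipush 9   [9, 9]
bipush 5   [9, 9, 5]
bipush -6  [9, 9, 5, -6]
imul       [9, 9, -30]
isub       [9, 39]
irem       [9]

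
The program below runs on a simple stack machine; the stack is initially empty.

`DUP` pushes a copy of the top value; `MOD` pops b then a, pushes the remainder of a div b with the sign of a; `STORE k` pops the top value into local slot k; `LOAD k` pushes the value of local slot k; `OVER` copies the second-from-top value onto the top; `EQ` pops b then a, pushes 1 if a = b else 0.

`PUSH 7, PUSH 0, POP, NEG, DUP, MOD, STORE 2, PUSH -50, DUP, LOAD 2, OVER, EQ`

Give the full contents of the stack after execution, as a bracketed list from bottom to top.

[-50, -50, 0]

PUSH 7   : 7
PUSH 0   : 7 0
POP      : 7
NEG      : -7
DUP      : -7 -7
MOD      : 0
STORE 2  : (empty)
PUSH -50 : -50
DUP      : -50 -50
LOAD 2   : -50 -50 0
OVER     : -50 -50 0 -50
EQ       : -50 -50 0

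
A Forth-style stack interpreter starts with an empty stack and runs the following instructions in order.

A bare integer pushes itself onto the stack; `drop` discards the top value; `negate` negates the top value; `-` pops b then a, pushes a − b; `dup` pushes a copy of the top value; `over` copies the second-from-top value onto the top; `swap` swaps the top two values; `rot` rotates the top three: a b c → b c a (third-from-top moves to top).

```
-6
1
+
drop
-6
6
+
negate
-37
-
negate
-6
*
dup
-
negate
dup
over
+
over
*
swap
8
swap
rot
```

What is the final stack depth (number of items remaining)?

-6     → -6
1      → -6 1
+      → -5
drop   → (empty)
-6     → -6
6      → -6 6
+      → 0
negate → 0
-37    → 0 -37
-      → 37
negate → -37
-6     → -37 -6
*      → 222
dup    → 222 222
-      → 0
negate → 0
dup    → 0 0
over   → 0 0 0
+      → 0 0
over   → 0 0 0
*      → 0 0
swap   → 0 0
8      → 0 0 8
swap   → 0 8 0
rot    → 8 0 0

3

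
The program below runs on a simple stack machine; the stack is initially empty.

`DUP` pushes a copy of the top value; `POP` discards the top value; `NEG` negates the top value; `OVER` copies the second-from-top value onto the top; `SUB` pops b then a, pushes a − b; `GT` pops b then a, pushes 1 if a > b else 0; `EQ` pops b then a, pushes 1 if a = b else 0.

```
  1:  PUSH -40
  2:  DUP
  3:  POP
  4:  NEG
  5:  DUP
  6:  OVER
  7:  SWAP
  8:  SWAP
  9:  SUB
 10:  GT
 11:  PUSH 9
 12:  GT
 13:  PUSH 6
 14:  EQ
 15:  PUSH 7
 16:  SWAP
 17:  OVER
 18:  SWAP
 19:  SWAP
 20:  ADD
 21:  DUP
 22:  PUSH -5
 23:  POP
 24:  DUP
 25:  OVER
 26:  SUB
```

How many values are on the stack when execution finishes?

4

PUSH -40 → -40
DUP      → -40 -40
POP      → -40
NEG      → 40
DUP      → 40 40
OVER     → 40 40 40
SWAP     → 40 40 40
SWAP     → 40 40 40
SUB      → 40 0
GT       → 1
PUSH 9   → 1 9
GT       → 0
PUSH 6   → 0 6
EQ       → 0
PUSH 7   → 0 7
SWAP     → 7 0
OVER     → 7 0 7
SWAP     → 7 7 0
SWAP     → 7 0 7
ADD      → 7 7
DUP      → 7 7 7
PUSH -5  → 7 7 7 -5
POP      → 7 7 7
DUP      → 7 7 7 7
OVER     → 7 7 7 7 7
SUB      → 7 7 7 0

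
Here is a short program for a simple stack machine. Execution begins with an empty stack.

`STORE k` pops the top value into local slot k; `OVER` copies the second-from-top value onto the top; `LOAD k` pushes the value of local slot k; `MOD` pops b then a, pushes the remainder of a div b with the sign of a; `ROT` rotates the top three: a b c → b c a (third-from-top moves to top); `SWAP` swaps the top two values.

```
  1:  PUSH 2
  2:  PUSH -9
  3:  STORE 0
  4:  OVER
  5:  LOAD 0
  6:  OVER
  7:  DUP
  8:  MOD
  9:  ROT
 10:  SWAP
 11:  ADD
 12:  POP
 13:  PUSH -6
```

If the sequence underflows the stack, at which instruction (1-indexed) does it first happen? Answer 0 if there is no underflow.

PUSH 2  → 2
PUSH -9 → 2 -9
STORE 0 → 2
OVER  — needs 2 operands, stack has 1 → underflow

4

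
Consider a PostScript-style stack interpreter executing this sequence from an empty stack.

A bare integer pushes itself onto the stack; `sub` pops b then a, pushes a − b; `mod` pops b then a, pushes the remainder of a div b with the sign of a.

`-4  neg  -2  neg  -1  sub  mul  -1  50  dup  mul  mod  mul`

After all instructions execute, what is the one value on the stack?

-12

-4  -> -4
neg -> 4
-2  -> 4 -2
neg -> 4 2
-1  -> 4 2 -1
sub -> 4 3
mul -> 12
-1  -> 12 -1
50  -> 12 -1 50
dup -> 12 -1 50 50
mul -> 12 -1 2500
mod -> 12 -1
mul -> -12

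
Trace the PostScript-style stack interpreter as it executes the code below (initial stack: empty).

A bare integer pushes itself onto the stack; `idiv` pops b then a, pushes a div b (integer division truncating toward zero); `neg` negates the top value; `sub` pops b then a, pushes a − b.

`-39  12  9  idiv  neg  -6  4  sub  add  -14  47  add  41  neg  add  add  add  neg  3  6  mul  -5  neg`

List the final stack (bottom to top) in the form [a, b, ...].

[58, 18, 5]

-39   -39
12    -39 12
9     -39 12 9
idiv  -39 1
neg   -39 -1
-6    -39 -1 -6
4     -39 -1 -6 4
sub   -39 -1 -10
add   -39 -11
-14   -39 -11 -14
47    -39 -11 -14 47
add   -39 -11 33
41    -39 -11 33 41
neg   -39 -11 33 -41
add   -39 -11 -8
add   -39 -19
add   -58
neg   58
3     58 3
6     58 3 6
mul   58 18
-5    58 18 -5
neg   58 18 5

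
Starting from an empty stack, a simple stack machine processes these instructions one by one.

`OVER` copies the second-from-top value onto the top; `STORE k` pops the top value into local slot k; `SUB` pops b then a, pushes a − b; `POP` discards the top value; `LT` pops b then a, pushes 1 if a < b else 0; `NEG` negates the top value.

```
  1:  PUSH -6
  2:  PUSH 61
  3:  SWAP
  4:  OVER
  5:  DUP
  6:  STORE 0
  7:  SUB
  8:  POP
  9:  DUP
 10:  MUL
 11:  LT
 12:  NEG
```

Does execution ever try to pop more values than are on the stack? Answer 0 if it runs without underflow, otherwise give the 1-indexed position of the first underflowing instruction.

11

PUSH -6 : -6
PUSH 61 : -6 61
SWAP    : 61 -6
OVER    : 61 -6 61
DUP     : 61 -6 61 61
STORE 0 : 61 -6 61
SUB     : 61 -67
POP     : 61
DUP     : 61 61
MUL     : 3721
LT  — needs 2 operands, stack has 1 → underflow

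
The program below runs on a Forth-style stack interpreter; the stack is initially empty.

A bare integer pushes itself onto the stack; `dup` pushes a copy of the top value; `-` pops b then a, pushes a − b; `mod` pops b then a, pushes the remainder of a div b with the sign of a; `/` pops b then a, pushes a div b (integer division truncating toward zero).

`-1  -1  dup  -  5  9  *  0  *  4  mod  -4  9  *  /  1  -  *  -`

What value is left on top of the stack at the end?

-1  : [-1]
-1  : [-1, -1]
dup : [-1, -1, -1]
-   : [-1, 0]
5   : [-1, 0, 5]
9   : [-1, 0, 5, 9]
*   : [-1, 0, 45]
0   : [-1, 0, 45, 0]
*   : [-1, 0, 0]
4   : [-1, 0, 0, 4]
mod : [-1, 0, 0]
-4  : [-1, 0, 0, -4]
9   : [-1, 0, 0, -4, 9]
*   : [-1, 0, 0, -36]
/   : [-1, 0, 0]
1   : [-1, 0, 0, 1]
-   : [-1, 0, -1]
*   : [-1, 0]
-   : [-1]

-1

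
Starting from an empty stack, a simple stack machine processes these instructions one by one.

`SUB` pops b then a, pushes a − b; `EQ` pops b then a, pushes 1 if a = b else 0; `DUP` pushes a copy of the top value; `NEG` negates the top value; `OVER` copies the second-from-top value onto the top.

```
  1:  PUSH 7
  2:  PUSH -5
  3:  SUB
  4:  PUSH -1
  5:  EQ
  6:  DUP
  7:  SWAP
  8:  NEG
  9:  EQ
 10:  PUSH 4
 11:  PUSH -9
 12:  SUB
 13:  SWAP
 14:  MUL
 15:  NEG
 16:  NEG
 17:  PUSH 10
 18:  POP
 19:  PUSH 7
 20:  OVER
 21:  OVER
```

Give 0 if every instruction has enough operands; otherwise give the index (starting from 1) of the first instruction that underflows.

0

PUSH 7   [7]
PUSH -5  [7, -5]
SUB      [12]
PUSH -1  [12, -1]
EQ       [0]
DUP      [0, 0]
SWAP     [0, 0]
NEG      [0, 0]
EQ       [1]
PUSH 4   [1, 4]
PUSH -9  [1, 4, -9]
SUB      [1, 13]
SWAP     [13, 1]
MUL      [13]
NEG      [-13]
NEG      [13]
PUSH 10  [13, 10]
POP      [13]
PUSH 7   [13, 7]
OVER     [13, 7, 13]
OVER     [13, 7, 13, 7]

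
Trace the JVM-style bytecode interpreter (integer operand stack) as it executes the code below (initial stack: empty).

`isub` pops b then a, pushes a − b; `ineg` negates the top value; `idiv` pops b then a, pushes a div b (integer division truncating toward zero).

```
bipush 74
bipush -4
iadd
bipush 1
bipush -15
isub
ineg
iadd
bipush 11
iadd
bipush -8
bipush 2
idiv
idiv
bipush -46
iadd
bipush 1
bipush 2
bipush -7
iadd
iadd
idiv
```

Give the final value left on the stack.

bipush 74  → [74]
bipush -4  → [74, -4]
iadd       → [70]
bipush 1   → [70, 1]
bipush -15 → [70, 1, -15]
isub       → [70, 16]
ineg       → [70, -16]
iadd       → [54]
bipush 11  → [54, 11]
iadd       → [65]
bipush -8  → [65, -8]
bipush 2   → [65, -8, 2]
idiv       → [65, -4]
idiv       → [-16]
bipush -46 → [-16, -46]
iadd       → [-62]
bipush 1   → [-62, 1]
bipush 2   → [-62, 1, 2]
bipush -7  → [-62, 1, 2, -7]
iadd       → [-62, 1, -5]
iadd       → [-62, -4]
idiv       → [15]

15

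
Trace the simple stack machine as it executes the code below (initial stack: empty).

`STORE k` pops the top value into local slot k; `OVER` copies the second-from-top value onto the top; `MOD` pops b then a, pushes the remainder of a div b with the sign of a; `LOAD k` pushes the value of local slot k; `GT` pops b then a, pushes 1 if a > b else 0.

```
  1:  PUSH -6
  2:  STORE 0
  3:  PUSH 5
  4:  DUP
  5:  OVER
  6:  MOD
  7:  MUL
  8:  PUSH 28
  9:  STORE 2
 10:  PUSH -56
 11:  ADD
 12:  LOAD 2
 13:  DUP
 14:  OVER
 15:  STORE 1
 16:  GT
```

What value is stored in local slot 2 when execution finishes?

PUSH -6  -> -6
STORE 0  -> (empty)
PUSH 5   -> 5
DUP      -> 5 5
OVER     -> 5 5 5
MOD      -> 5 0
MUL      -> 0
PUSH 28  -> 0 28
STORE 2  -> 0
PUSH -56 -> 0 -56
ADD      -> -56
LOAD 2   -> -56 28
DUP      -> -56 28 28
OVER     -> -56 28 28 28
STORE 1  -> -56 28 28
GT       -> -56 0

28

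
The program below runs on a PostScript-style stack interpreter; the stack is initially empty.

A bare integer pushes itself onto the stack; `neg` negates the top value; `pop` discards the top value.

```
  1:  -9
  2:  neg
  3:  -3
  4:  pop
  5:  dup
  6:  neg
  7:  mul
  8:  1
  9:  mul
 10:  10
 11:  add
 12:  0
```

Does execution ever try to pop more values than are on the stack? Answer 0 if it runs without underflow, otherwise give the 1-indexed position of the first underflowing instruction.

0

-9  : -9
neg : 9
-3  : 9 -3
pop : 9
dup : 9 9
neg : 9 -9
mul : -81
1   : -81 1
mul : -81
10  : -81 10
add : -71
0   : -71 0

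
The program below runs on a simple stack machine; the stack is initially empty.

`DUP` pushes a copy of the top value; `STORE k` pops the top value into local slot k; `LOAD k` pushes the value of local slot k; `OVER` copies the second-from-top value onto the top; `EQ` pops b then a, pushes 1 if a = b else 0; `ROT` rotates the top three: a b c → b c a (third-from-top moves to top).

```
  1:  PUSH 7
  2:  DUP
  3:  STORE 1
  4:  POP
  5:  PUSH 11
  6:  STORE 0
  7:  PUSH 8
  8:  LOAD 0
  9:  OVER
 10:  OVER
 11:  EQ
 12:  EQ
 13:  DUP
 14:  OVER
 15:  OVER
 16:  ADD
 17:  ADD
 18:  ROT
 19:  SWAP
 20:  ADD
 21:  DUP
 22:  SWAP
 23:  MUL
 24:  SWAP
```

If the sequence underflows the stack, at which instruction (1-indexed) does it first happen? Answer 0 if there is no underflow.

PUSH 7  → 7
DUP     → 7 7
STORE 1 → 7
POP     → (empty)
PUSH 11 → 11
STORE 0 → (empty)
PUSH 8  → 8
LOAD 0  → 8 11
OVER    → 8 11 8
OVER    → 8 11 8 11
EQ      → 8 11 0
EQ      → 8 0
DUP     → 8 0 0
OVER    → 8 0 0 0
OVER    → 8 0 0 0 0
ADD     → 8 0 0 0
ADD     → 8 0 0
ROT     → 0 0 8
SWAP    → 0 8 0
ADD     → 0 8
DUP     → 0 8 8
SWAP    → 0 8 8
MUL     → 0 64
SWAP    → 64 0

0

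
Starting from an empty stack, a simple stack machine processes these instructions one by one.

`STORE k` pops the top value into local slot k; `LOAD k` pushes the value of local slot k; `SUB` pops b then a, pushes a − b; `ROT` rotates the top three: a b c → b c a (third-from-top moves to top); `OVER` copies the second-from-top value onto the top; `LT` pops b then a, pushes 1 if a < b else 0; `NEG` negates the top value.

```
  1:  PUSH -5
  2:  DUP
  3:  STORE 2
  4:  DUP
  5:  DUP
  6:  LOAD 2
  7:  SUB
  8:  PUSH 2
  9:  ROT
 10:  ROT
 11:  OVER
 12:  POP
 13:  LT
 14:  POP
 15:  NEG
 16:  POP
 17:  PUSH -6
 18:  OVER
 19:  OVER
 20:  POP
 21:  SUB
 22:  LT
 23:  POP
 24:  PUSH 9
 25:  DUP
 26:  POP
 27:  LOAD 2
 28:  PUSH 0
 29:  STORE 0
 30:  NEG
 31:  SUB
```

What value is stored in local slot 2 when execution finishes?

-5

PUSH -5 : [-5]
DUP     : [-5, -5]
STORE 2 : [-5]
DUP     : [-5, -5]
DUP     : [-5, -5, -5]
LOAD 2  : [-5, -5, -5, -5]
SUB     : [-5, -5, 0]
PUSH 2  : [-5, -5, 0, 2]
ROT     : [-5, 0, 2, -5]
ROT     : [-5, 2, -5, 0]
OVER    : [-5, 2, -5, 0, -5]
POP     : [-5, 2, -5, 0]
LT      : [-5, 2, 1]
POP     : [-5, 2]
NEG     : [-5, -2]
POP     : [-5]
PUSH -6 : [-5, -6]
OVER    : [-5, -6, -5]
OVER    : [-5, -6, -5, -6]
POP     : [-5, -6, -5]
SUB     : [-5, -1]
LT      : [1]
POP     : []
PUSH 9  : [9]
DUP     : [9, 9]
POP     : [9]
LOAD 2  : [9, -5]
PUSH 0  : [9, -5, 0]
STORE 0 : [9, -5]
NEG     : [9, 5]
SUB     : [4]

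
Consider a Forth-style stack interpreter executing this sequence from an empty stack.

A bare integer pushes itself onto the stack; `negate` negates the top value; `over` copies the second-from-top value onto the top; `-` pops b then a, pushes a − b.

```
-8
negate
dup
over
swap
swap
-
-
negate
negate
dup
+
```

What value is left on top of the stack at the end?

-8     -> [-8]
negate -> [8]
dup    -> [8, 8]
over   -> [8, 8, 8]
swap   -> [8, 8, 8]
swap   -> [8, 8, 8]
-      -> [8, 0]
-      -> [8]
negate -> [-8]
negate -> [8]
dup    -> [8, 8]
+      -> [16]

16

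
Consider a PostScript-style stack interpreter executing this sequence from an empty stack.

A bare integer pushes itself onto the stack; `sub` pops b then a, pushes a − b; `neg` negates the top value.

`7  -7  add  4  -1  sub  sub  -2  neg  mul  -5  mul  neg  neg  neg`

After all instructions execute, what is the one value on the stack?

7    7
-7   7 -7
add  0
4    0 4
-1   0 4 -1
sub  0 5
sub  -5
-2   -5 -2
neg  -5 2
mul  -10
-5   -10 -5
mul  50
neg  -50
neg  50
neg  -50

-50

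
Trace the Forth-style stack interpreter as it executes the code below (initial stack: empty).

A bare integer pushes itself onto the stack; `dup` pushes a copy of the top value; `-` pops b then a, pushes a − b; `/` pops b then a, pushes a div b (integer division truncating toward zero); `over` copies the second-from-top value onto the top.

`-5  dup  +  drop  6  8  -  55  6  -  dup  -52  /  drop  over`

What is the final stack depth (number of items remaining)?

3

-5   : -5
dup  : -5 -5
+    : -10
drop : (empty)
6    : 6
8    : 6 8
-    : -2
55   : -2 55
6    : -2 55 6
-    : -2 49
dup  : -2 49 49
-52  : -2 49 49 -52
/    : -2 49 0
drop : -2 49
over : -2 49 -2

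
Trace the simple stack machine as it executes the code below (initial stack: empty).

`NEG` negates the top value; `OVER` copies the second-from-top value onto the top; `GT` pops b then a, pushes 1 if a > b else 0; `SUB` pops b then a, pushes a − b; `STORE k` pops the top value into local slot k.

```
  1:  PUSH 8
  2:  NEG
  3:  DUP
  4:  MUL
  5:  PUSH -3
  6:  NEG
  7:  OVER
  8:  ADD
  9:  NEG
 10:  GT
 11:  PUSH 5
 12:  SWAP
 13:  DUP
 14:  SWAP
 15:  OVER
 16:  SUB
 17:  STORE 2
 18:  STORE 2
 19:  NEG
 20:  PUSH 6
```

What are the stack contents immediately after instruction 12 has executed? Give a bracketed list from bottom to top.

[5, 1]

PUSH 8  : 8
NEG     : -8
DUP     : -8 -8
MUL     : 64
PUSH -3 : 64 -3
NEG     : 64 3
OVER    : 64 3 64
ADD     : 64 67
NEG     : 64 -67
GT      : 1
PUSH 5  : 1 5
SWAP    : 5 1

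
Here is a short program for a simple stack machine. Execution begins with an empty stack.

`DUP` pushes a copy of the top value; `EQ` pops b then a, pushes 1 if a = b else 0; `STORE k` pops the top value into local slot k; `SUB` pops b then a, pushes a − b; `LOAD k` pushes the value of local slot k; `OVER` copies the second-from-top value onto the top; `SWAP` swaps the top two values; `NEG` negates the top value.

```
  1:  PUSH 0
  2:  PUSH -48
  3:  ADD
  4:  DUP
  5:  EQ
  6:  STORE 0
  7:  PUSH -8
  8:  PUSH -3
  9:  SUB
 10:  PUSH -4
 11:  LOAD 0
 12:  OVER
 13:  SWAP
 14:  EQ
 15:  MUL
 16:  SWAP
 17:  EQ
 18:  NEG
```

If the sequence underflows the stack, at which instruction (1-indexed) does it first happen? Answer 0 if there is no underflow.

0

PUSH 0   → [0]
PUSH -48 → [0, -48]
ADD      → [-48]
DUP      → [-48, -48]
EQ       → [1]
STORE 0  → []
PUSH -8  → [-8]
PUSH -3  → [-8, -3]
SUB      → [-5]
PUSH -4  → [-5, -4]
LOAD 0   → [-5, -4, 1]
OVER     → [-5, -4, 1, -4]
SWAP     → [-5, -4, -4, 1]
EQ       → [-5, -4, 0]
MUL      → [-5, 0]
SWAP     → [0, -5]
EQ       → [0]
NEG      → [0]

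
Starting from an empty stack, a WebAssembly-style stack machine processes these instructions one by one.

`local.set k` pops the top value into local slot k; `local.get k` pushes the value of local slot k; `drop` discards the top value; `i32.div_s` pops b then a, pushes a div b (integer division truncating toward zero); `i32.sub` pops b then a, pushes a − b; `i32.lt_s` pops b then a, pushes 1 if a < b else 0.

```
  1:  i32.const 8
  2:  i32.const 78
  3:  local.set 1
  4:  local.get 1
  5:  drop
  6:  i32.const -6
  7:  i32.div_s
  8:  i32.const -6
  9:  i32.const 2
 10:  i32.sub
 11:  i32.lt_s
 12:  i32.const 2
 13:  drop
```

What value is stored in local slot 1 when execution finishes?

78

i32.const 8   8
i32.const 78  8 78
local.set 1   8
local.get 1   8 78
drop          8
i32.const -6  8 -6
i32.div_s     -1
i32.const -6  -1 -6
i32.const 2   -1 -6 2
i32.sub       -1 -8
i32.lt_s      0
i32.const 2   0 2
drop          0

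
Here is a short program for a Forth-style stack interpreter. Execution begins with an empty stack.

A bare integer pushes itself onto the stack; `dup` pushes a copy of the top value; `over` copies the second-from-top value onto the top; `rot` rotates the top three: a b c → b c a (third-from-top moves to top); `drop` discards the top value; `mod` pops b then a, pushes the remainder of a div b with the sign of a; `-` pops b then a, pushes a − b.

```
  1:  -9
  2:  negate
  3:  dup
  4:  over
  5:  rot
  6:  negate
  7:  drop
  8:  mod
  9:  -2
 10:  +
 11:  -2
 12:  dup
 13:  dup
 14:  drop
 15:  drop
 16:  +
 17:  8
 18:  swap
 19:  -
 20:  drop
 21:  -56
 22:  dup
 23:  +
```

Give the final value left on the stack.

-9     → -9
negate → 9
dup    → 9 9
over   → 9 9 9
rot    → 9 9 9
negate → 9 9 -9
drop   → 9 9
mod    → 0
-2     → 0 -2
+      → -2
-2     → -2 -2
dup    → -2 -2 -2
dup    → -2 -2 -2 -2
drop   → -2 -2 -2
drop   → -2 -2
+      → -4
8      → -4 8
swap   → 8 -4
-      → 12
drop   → (empty)
-56    → -56
dup    → -56 -56
+      → -112

-112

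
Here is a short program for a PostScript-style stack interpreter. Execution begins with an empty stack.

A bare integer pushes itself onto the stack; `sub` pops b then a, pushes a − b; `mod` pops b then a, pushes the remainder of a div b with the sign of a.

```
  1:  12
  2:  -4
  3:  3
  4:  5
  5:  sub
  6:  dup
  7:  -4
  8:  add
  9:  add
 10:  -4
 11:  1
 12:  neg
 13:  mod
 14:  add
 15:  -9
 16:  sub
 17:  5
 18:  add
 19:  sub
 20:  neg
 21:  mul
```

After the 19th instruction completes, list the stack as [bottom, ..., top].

12   [12]
-4   [12, -4]
3    [12, -4, 3]
5    [12, -4, 3, 5]
sub  [12, -4, -2]
dup  [12, -4, -2, -2]
-4   [12, -4, -2, -2, -4]
add  [12, -4, -2, -6]
add  [12, -4, -8]
-4   [12, -4, -8, -4]
1    [12, -4, -8, -4, 1]
neg  [12, -4, -8, -4, -1]
mod  [12, -4, -8, 0]
add  [12, -4, -8]
-9   [12, -4, -8, -9]
sub  [12, -4, 1]
5    [12, -4, 1, 5]
add  [12, -4, 6]
sub  [12, -10]

[12, -10]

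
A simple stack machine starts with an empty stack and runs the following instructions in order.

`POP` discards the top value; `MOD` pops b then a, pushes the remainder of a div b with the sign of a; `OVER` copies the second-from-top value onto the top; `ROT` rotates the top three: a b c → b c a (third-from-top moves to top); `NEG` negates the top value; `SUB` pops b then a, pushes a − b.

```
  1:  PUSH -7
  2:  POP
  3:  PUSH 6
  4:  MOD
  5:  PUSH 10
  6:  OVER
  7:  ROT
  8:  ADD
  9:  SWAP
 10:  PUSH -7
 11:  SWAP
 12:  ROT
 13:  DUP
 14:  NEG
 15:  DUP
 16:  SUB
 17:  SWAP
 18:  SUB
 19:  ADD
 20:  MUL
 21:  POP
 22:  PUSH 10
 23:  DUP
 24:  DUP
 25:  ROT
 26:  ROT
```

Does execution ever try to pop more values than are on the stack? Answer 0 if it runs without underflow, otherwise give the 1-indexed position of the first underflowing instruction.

PUSH -7 : -7
POP     : (empty)
PUSH 6  : 6
MOD  — needs 2 operands, stack has 1 → underflow

4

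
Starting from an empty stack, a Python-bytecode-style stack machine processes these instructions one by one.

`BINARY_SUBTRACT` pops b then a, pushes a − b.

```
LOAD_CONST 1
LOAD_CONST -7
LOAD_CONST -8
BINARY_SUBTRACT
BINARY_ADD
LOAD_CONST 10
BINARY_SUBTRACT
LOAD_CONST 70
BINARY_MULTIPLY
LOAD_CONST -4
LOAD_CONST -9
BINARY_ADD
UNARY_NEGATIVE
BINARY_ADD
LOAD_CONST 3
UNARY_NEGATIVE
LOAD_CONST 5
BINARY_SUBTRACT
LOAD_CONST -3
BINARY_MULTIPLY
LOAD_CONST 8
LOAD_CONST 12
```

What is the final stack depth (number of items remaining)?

LOAD_CONST 1    -> [1]
LOAD_CONST -7   -> [1, -7]
LOAD_CONST -8   -> [1, -7, -8]
BINARY_SUBTRACT -> [1, 1]
BINARY_ADD      -> [2]
LOAD_CONST 10   -> [2, 10]
BINARY_SUBTRACT -> [-8]
LOAD_CONST 70   -> [-8, 70]
BINARY_MULTIPLY -> [-560]
LOAD_CONST -4   -> [-560, -4]
LOAD_CONST -9   -> [-560, -4, -9]
BINARY_ADD      -> [-560, -13]
UNARY_NEGATIVE  -> [-560, 13]
BINARY_ADD      -> [-547]
LOAD_CONST 3    -> [-547, 3]
UNARY_NEGATIVE  -> [-547, -3]
LOAD_CONST 5    -> [-547, -3, 5]
BINARY_SUBTRACT -> [-547, -8]
LOAD_CONST -3   -> [-547, -8, -3]
BINARY_MULTIPLY -> [-547, 24]
LOAD_CONST 8    -> [-547, 24, 8]
LOAD_CONST 12   -> [-547, 24, 8, 12]

4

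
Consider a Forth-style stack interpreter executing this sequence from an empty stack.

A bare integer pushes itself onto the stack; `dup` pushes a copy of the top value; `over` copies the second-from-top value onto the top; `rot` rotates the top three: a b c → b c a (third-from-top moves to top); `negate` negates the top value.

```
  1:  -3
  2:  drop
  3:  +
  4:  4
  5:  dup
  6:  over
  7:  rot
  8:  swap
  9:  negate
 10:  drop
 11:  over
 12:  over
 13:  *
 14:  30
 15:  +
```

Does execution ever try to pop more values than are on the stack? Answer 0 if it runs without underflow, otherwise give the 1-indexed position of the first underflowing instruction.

-3   : -3
drop : (empty)
+  — needs 2 operands, stack has 0 → underflow

3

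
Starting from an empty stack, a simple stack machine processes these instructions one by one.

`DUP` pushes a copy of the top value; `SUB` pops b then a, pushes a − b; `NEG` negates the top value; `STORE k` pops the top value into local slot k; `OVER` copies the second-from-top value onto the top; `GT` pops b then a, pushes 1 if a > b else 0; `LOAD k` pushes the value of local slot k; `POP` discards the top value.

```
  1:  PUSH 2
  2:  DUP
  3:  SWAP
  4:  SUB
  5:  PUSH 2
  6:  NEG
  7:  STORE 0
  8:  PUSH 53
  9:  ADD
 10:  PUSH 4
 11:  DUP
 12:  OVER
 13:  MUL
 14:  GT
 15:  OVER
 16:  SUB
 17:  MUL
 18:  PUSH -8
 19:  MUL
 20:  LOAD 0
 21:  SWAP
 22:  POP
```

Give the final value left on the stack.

PUSH 2  : [2]
DUP     : [2, 2]
SWAP    : [2, 2]
SUB     : [0]
PUSH 2  : [0, 2]
NEG     : [0, -2]
STORE 0 : [0]
PUSH 53 : [0, 53]
ADD     : [53]
PUSH 4  : [53, 4]
DUP     : [53, 4, 4]
OVER    : [53, 4, 4, 4]
MUL     : [53, 4, 16]
GT      : [53, 0]
OVER    : [53, 0, 53]
SUB     : [53, -53]
MUL     : [-2809]
PUSH -8 : [-2809, -8]
MUL     : [22472]
LOAD 0  : [22472, -2]
SWAP    : [-2, 22472]
POP     : [-2]

-2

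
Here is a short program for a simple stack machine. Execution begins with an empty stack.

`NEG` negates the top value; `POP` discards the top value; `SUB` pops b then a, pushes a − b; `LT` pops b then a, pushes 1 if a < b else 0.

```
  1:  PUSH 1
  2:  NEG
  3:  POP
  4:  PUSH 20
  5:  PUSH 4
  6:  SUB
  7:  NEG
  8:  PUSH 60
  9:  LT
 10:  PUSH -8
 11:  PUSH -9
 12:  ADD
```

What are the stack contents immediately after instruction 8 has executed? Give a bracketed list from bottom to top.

PUSH 1  : [1]
NEG     : [-1]
POP     : []
PUSH 20 : [20]
PUSH 4  : [20, 4]
SUB     : [16]
NEG     : [-16]
PUSH 60 : [-16, 60]

[-16, 60]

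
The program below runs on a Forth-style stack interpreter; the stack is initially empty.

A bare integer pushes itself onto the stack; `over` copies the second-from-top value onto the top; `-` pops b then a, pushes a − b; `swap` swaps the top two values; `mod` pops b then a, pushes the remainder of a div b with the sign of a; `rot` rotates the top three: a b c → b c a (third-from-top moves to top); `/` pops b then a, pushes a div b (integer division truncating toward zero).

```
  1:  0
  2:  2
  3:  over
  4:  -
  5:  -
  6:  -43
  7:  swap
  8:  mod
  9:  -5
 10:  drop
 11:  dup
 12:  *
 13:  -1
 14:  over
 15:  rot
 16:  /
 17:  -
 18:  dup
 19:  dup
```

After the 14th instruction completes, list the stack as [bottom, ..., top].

0    : [0]
2    : [0, 2]
over : [0, 2, 0]
-    : [0, 2]
-    : [-2]
-43  : [-2, -43]
swap : [-43, -2]
mod  : [-1]
-5   : [-1, -5]
drop : [-1]
dup  : [-1, -1]
*    : [1]
-1   : [1, -1]
over : [1, -1, 1]

[1, -1, 1]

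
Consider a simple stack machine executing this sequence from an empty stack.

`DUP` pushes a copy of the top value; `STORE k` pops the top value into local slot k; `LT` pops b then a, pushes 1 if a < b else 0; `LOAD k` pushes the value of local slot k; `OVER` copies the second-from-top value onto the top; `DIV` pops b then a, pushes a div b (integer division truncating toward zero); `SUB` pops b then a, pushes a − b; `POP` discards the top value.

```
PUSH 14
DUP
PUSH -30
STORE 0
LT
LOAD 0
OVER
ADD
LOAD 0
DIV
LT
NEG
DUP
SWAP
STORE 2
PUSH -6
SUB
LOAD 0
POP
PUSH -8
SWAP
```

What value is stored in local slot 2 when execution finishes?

PUSH 14  → 14
DUP      → 14 14
PUSH -30 → 14 14 -30
STORE 0  → 14 14
LT       → 0
LOAD 0   → 0 -30
OVER     → 0 -30 0
ADD      → 0 -30
LOAD 0   → 0 -30 -30
DIV      → 0 1
LT       → 1
NEG      → -1
DUP      → -1 -1
SWAP     → -1 -1
STORE 2  → -1
PUSH -6  → -1 -6
SUB      → 5
LOAD 0   → 5 -30
POP      → 5
PUSH -8  → 5 -8
SWAP     → -8 5

-1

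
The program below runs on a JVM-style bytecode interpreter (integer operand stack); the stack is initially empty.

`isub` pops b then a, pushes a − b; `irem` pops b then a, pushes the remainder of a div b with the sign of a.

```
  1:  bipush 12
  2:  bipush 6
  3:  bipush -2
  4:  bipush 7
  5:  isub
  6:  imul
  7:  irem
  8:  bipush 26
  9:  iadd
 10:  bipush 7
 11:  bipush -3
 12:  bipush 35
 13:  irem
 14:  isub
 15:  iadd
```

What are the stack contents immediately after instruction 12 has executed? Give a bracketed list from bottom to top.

bipush 12  [12]
bipush 6   [12, 6]
bipush -2  [12, 6, -2]
bipush 7   [12, 6, -2, 7]
isub       [12, 6, -9]
imul       [12, -54]
irem       [12]
bipush 26  [12, 26]
iadd       [38]
bipush 7   [38, 7]
bipush -3  [38, 7, -3]
bipush 35  [38, 7, -3, 35]

[38, 7, -3, 35]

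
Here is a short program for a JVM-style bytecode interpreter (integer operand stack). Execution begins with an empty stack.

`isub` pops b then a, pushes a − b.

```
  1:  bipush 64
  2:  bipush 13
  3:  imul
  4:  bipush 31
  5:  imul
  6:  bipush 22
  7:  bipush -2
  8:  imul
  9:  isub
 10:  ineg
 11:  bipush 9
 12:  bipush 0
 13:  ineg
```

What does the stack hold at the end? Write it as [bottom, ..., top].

[-25836, 9, 0]

bipush 64  [64]
bipush 13  [64, 13]
imul       [832]
bipush 31  [832, 31]
imul       [25792]
bipush 22  [25792, 22]
bipush -2  [25792, 22, -2]
imul       [25792, -44]
isub       [25836]
ineg       [-25836]
bipush 9   [-25836, 9]
bipush 0   [-25836, 9, 0]
ineg       [-25836, 9, 0]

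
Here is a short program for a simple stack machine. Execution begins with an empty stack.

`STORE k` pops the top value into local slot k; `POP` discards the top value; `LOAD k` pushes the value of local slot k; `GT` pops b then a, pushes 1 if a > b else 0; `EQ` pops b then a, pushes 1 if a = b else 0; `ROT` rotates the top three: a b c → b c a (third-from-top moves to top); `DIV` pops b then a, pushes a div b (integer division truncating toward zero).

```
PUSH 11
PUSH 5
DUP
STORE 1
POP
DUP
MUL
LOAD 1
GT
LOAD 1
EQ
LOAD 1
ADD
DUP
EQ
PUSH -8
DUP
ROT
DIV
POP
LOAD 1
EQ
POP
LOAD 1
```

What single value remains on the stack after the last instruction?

5

PUSH 11 -> [11]
PUSH 5  -> [11, 5]
DUP     -> [11, 5, 5]
STORE 1 -> [11, 5]
POP     -> [11]
DUP     -> [11, 11]
MUL     -> [121]
LOAD 1  -> [121, 5]
GT      -> [1]
LOAD 1  -> [1, 5]
EQ      -> [0]
LOAD 1  -> [0, 5]
ADD     -> [5]
DUP     -> [5, 5]
EQ      -> [1]
PUSH -8 -> [1, -8]
DUP     -> [1, -8, -8]
ROT     -> [-8, -8, 1]
DIV     -> [-8, -8]
POP     -> [-8]
LOAD 1  -> [-8, 5]
EQ      -> [0]
POP     -> []
LOAD 1  -> [5]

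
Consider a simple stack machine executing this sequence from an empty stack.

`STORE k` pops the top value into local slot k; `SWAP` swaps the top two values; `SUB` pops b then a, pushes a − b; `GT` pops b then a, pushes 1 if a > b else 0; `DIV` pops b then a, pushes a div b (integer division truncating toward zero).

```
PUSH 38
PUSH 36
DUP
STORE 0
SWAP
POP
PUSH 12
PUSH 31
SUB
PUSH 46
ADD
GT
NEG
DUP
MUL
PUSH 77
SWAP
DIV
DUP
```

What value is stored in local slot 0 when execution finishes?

36

PUSH 38 -> 38
PUSH 36 -> 38 36
DUP     -> 38 36 36
STORE 0 -> 38 36
SWAP    -> 36 38
POP     -> 36
PUSH 12 -> 36 12
PUSH 31 -> 36 12 31
SUB     -> 36 -19
PUSH 46 -> 36 -19 46
ADD     -> 36 27
GT      -> 1
NEG     -> -1
DUP     -> -1 -1
MUL     -> 1
PUSH 77 -> 1 77
SWAP    -> 77 1
DIV     -> 77
DUP     -> 77 77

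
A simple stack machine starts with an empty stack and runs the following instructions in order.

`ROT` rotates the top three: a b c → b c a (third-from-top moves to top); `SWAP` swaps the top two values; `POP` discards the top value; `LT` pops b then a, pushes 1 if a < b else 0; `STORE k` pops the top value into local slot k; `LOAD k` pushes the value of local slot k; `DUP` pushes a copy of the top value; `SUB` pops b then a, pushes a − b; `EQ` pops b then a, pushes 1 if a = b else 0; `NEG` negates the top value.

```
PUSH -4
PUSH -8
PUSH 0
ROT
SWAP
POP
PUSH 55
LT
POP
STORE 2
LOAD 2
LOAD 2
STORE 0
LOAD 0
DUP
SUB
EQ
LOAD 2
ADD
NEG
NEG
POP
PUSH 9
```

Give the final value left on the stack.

9

PUSH -4 -> -4
PUSH -8 -> -4 -8
PUSH 0  -> -4 -8 0
ROT     -> -8 0 -4
SWAP    -> -8 -4 0
POP     -> -8 -4
PUSH 55 -> -8 -4 55
LT      -> -8 1
POP     -> -8
STORE 2 -> (empty)
LOAD 2  -> -8
LOAD 2  -> -8 -8
STORE 0 -> -8
LOAD 0  -> -8 -8
DUP     -> -8 -8 -8
SUB     -> -8 0
EQ      -> 0
LOAD 2  -> 0 -8
ADD     -> -8
NEG     -> 8
NEG     -> -8
POP     -> (empty)
PUSH 9  -> 9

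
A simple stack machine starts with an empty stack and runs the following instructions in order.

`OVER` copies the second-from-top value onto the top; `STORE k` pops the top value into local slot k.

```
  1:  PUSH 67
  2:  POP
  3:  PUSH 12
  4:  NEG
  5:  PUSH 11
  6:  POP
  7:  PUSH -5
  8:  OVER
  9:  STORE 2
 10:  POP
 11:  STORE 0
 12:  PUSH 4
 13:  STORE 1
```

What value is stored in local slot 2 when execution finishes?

-12

PUSH 67 -> 67
POP     -> (empty)
PUSH 12 -> 12
NEG     -> -12
PUSH 11 -> -12 11
POP     -> -12
PUSH -5 -> -12 -5
OVER    -> -12 -5 -12
STORE 2 -> -12 -5
POP     -> -12
STORE 0 -> (empty)
PUSH 4  -> 4
STORE 1 -> (empty)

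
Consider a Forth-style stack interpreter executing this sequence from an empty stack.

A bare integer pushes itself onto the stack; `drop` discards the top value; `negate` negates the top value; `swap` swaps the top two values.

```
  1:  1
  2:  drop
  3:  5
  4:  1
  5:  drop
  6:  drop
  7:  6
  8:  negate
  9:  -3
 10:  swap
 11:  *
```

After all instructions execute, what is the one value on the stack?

18

1      -> 1
drop   -> (empty)
5      -> 5
1      -> 5 1
drop   -> 5
drop   -> (empty)
6      -> 6
negate -> -6
-3     -> -6 -3
swap   -> -3 -6
*      -> 18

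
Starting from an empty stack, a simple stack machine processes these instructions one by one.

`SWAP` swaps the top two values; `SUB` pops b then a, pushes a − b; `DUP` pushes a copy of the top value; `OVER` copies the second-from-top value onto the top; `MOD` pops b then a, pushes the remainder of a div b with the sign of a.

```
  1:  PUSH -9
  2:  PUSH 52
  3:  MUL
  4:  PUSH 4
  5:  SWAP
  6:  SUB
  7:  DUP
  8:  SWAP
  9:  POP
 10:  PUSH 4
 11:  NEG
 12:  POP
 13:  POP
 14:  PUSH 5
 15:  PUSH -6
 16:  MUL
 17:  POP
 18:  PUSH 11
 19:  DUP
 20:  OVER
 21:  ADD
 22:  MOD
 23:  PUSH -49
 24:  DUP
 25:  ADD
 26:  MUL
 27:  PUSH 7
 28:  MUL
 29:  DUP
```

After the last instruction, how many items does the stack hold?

2

PUSH -9   [-9]
PUSH 52   [-9, 52]
MUL       [-468]
PUSH 4    [-468, 4]
SWAP      [4, -468]
SUB       [472]
DUP       [472, 472]
SWAP      [472, 472]
POP       [472]
PUSH 4    [472, 4]
NEG       [472, -4]
POP       [472]
POP       []
PUSH 5    [5]
PUSH -6   [5, -6]
MUL       [-30]
POP       []
PUSH 11   [11]
DUP       [11, 11]
OVER      [11, 11, 11]
ADD       [11, 22]
MOD       [11]
PUSH -49  [11, -49]
DUP       [11, -49, -49]
ADD       [11, -98]
MUL       [-1078]
PUSH 7    [-1078, 7]
MUL       [-7546]
DUP       [-7546, -7546]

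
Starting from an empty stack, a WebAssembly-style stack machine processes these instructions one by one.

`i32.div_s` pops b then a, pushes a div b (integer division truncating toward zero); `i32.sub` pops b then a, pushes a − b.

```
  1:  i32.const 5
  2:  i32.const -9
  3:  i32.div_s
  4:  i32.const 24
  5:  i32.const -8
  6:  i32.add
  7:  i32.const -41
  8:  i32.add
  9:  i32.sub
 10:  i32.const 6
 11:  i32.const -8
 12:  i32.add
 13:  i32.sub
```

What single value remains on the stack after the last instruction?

27

i32.const 5   -> [5]
i32.const -9  -> [5, -9]
i32.div_s     -> [0]
i32.const 24  -> [0, 24]
i32.const -8  -> [0, 24, -8]
i32.add       -> [0, 16]
i32.const -41 -> [0, 16, -41]
i32.add       -> [0, -25]
i32.sub       -> [25]
i32.const 6   -> [25, 6]
i32.const -8  -> [25, 6, -8]
i32.add       -> [25, -2]
i32.sub       -> [27]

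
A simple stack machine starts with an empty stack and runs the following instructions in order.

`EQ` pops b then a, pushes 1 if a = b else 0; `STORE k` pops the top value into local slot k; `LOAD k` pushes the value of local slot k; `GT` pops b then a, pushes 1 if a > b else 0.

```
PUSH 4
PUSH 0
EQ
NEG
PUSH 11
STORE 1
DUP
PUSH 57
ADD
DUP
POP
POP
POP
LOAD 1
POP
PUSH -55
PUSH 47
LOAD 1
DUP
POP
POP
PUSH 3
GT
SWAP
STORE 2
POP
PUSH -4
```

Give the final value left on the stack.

-4

PUSH 4   : [4]
PUSH 0   : [4, 0]
EQ       : [0]
NEG      : [0]
PUSH 11  : [0, 11]
STORE 1  : [0]
DUP      : [0, 0]
PUSH 57  : [0, 0, 57]
ADD      : [0, 57]
DUP      : [0, 57, 57]
POP      : [0, 57]
POP      : [0]
POP      : []
LOAD 1   : [11]
POP      : []
PUSH -55 : [-55]
PUSH 47  : [-55, 47]
LOAD 1   : [-55, 47, 11]
DUP      : [-55, 47, 11, 11]
POP      : [-55, 47, 11]
POP      : [-55, 47]
PUSH 3   : [-55, 47, 3]
GT       : [-55, 1]
SWAP     : [1, -55]
STORE 2  : [1]
POP      : []
PUSH -4  : [-4]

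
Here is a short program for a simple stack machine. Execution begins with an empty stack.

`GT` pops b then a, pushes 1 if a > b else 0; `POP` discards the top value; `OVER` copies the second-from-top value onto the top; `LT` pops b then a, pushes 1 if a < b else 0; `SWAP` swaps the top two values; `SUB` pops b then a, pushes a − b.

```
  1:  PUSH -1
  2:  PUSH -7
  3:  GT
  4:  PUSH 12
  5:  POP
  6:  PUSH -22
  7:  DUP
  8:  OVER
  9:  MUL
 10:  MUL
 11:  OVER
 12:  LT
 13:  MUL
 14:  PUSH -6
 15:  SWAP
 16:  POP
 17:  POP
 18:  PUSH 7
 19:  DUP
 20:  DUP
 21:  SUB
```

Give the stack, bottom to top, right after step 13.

[1]

PUSH -1   [-1]
PUSH -7   [-1, -7]
GT        [1]
PUSH 12   [1, 12]
POP       [1]
PUSH -22  [1, -22]
DUP       [1, -22, -22]
OVER      [1, -22, -22, -22]
MUL       [1, -22, 484]
MUL       [1, -10648]
OVER      [1, -10648, 1]
LT        [1, 1]
MUL       [1]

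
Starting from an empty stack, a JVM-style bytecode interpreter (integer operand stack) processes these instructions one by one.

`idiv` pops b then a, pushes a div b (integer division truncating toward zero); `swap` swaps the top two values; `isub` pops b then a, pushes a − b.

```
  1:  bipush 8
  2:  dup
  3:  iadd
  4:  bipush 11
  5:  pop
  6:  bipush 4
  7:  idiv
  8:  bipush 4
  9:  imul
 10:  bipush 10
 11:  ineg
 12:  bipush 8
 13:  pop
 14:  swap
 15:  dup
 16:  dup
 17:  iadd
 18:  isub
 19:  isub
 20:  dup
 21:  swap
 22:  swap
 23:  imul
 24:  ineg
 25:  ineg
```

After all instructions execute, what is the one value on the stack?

bipush 8  → [8]
dup       → [8, 8]
iadd      → [16]
bipush 11 → [16, 11]
pop       → [16]
bipush 4  → [16, 4]
idiv      → [4]
bipush 4  → [4, 4]
imul      → [16]
bipush 10 → [16, 10]
ineg      → [16, -10]
bipush 8  → [16, -10, 8]
pop       → [16, -10]
swap      → [-10, 16]
dup       → [-10, 16, 16]
dup       → [-10, 16, 16, 16]
iadd      → [-10, 16, 32]
isub      → [-10, -16]
isub      → [6]
dup       → [6, 6]
swap      → [6, 6]
swap      → [6, 6]
imul      → [36]
ineg      → [-36]
ineg      → [36]

36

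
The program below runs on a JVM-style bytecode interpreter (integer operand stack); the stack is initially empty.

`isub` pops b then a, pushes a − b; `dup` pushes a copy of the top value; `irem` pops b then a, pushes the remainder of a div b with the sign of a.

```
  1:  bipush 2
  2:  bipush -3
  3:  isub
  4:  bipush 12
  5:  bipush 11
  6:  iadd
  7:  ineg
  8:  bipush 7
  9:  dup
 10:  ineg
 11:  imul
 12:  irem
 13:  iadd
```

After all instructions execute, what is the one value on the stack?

bipush 2   [2]
bipush -3  [2, -3]
isub       [5]
bipush 12  [5, 12]
bipush 11  [5, 12, 11]
iadd       [5, 23]
ineg       [5, -23]
bipush 7   [5, -23, 7]
dup        [5, -23, 7, 7]
ineg       [5, -23, 7, -7]
imul       [5, -23, -49]
irem       [5, -23]
iadd       [-18]

-18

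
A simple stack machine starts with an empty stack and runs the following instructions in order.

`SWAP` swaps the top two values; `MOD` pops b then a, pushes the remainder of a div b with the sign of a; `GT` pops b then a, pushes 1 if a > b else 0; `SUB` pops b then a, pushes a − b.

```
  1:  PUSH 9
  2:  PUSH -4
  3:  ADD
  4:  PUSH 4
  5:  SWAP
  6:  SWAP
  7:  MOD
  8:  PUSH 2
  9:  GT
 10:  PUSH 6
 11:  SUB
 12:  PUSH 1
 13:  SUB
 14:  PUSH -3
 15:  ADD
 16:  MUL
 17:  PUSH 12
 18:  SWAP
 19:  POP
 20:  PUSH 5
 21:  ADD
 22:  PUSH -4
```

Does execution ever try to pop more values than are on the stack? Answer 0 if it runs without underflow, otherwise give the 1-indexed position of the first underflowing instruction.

16

PUSH 9  -> [9]
PUSH -4 -> [9, -4]
ADD     -> [5]
PUSH 4  -> [5, 4]
SWAP    -> [4, 5]
SWAP    -> [5, 4]
MOD     -> [1]
PUSH 2  -> [1, 2]
GT      -> [0]
PUSH 6  -> [0, 6]
SUB     -> [-6]
PUSH 1  -> [-6, 1]
SUB     -> [-7]
PUSH -3 -> [-7, -3]
ADD     -> [-10]
MUL  — needs 2 operands, stack has 1 → underflow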